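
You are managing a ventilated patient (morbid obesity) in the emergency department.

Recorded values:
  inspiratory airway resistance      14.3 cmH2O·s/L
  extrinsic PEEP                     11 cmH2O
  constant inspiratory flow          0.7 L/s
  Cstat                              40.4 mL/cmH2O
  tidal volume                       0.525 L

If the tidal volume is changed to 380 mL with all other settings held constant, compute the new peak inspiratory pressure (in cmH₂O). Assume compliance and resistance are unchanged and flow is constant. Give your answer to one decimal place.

30.4

PIP = Vt/C + R·V̇ + PEEP (constant-flow equation of motion).
Only the elastic term changes: ΔPIP = ΔVt / C = (380 − 525) / 40.4 = -3.589 cmH2O.
Original PIP = 525/40.4 + 14.3×0.7 + 11 = 34.005 cmH2O; new PIP = 34.005 + (-3.589) = 30.416 cmH2O.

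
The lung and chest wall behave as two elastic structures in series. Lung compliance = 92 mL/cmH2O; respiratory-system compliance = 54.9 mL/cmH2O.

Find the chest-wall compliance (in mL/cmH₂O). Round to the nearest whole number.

136

1/Ccw = 1/Crs − 1/CL.
1/Ccw = 1/54.9 − 1/92 = 0.007345.
Ccw = 136.15 mL/cmH2O.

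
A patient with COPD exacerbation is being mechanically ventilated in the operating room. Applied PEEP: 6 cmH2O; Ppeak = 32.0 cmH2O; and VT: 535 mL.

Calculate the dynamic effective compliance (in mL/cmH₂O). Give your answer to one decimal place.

20.6

Dynamic compliance = Vt / (PIP − PEEP) = 535 / (32.0 − 6) = 535 / 26.0 = 20.577 mL/cmH2O.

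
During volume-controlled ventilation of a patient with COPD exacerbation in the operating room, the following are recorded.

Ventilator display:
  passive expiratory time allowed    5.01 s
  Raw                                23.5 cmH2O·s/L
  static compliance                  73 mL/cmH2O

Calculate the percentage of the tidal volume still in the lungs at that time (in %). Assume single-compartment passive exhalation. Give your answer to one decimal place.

τ = R × C = 23.5 × 73 mL/cmH2O = 23.5 × 0.073 L/cmH2O = 1.716 s.
Passive exhalation: V(t)/V₀ = e^(−t/τ) = e^(−5.01/1.716) = 0.05396.
Fraction remaining = 0.05396 → 5.396%.

5.4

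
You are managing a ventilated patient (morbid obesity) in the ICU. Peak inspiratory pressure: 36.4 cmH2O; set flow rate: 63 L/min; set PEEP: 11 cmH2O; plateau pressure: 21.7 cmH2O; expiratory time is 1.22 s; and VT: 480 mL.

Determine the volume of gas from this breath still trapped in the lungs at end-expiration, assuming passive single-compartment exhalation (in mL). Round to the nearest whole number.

Flow: 63 L/min ÷ 60 = 1.05 L/s.
R = (PIP − Pplat)/V̇ = (36.4 − 21.7) / 1.05 = 14.7/1.05 = 14.0 cmH2O·s/L.
C = Vt/(Pplat − PEEP) = 480.0 / (21.7 − 11) = 480.0/10.7 = 44.86 mL/cmH2O.
τ = R × C = 14.0 × 0.04486 L/cmH2O = 0.628 s.
Fraction remaining = e^(−Te/τ) = e^(−1.22/0.628) = 0.1433.
Trapped volume = 480.0 × 0.1433 = 68.784 mL.

69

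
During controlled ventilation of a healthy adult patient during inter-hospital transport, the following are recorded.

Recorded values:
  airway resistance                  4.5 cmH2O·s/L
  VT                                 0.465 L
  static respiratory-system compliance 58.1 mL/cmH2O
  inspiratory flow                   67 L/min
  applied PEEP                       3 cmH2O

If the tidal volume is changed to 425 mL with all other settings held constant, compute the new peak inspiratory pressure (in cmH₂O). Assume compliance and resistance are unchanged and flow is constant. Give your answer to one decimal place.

15.3

Flow: 67 L/min ÷ 60 = 1.1167 L/s.
PIP = Vt/C + R·V̇ + PEEP (constant-flow equation of motion).
Only the elastic term changes: ΔPIP = ΔVt / C = (425 − 465) / 58.1 = -0.6885 cmH2O.
Original PIP = 465/58.1 + 4.5×1.1167 + 3 = 16.029 cmH2O; new PIP = 16.029 + (-0.6885) = 15.341 cmH2O.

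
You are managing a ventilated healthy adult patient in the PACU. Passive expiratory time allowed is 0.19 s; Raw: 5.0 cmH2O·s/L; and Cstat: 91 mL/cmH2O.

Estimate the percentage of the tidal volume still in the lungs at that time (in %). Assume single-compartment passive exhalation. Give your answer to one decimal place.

τ = R × C = 5.0 × 91 mL/cmH2O = 5.0 × 0.091 L/cmH2O = 0.455 s.
Passive exhalation: V(t)/V₀ = e^(−t/τ) = e^(−0.19/0.455) = 0.6586.
Fraction remaining = 0.6586 → 65.86%.

65.9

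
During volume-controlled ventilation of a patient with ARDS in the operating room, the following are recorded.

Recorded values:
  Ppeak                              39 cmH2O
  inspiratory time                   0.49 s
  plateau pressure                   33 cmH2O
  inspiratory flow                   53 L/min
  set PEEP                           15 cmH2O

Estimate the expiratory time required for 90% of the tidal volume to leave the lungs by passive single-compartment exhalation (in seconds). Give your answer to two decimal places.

0.38

Flow: 53 L/min ÷ 60 = 0.8833 L/s.
Vt = flow × Ti = 0.8833 L/s × 0.49 s × 1000 mL/L = 432.82 mL.
R = (PIP − Pplat)/V̇ = (39 − 33) / 0.8833 = 6.0/0.8833 = 6.793 cmH2O·s/L.
C = Vt/(Pplat − PEEP) = 432.82 / (33 − 15) = 432.82/18.0 = 24.046 mL/cmH2O.
τ = R × C = 6.793 × 0.02405 L/cmH2O = 0.1634 s.
t = −τ·ln(1 − 0.90) = −0.1634·ln(0.1) = 0.3762 s.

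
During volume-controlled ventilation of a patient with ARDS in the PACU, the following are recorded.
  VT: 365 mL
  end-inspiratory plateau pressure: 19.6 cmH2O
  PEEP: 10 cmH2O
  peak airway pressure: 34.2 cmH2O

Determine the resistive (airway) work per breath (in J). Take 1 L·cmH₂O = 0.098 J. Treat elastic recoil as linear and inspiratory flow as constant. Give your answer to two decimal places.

0.52

With constant inspiratory flow the resistive pressure is constant at PIP − Pplat = 34.2 − 19.6 = 14.6 cmH2O, so resistive work = 14.6 × 0.365 = 5.329 L·cmH2O.
× 0.098 J/(L·cmH2O) → 0.5222 J.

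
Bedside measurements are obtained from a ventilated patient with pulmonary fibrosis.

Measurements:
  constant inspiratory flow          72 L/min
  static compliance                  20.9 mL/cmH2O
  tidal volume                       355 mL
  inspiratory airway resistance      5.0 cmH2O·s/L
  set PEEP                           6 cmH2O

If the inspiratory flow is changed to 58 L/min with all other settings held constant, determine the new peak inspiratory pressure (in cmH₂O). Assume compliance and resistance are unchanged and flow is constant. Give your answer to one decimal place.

Flow: 72 L/min ÷ 60 = 1.2 L/s.
New flow: 58 L/min ÷ 60 = 0.9667 L/s.
PIP = Vt/C + R·V̇ + PEEP (constant-flow equation of motion).
Only the resistive term changes: ΔPIP = R × ΔV̇ = 5.0 × (0.9667 − 1.2) = 5.0 × -0.2333 = -1.167 cmH2O.
Original PIP = 355/20.9 + 5.0×1.2 + 6 = 28.986 cmH2O; new PIP = 28.986 + (-1.167) = 27.819 cmH2O.

27.8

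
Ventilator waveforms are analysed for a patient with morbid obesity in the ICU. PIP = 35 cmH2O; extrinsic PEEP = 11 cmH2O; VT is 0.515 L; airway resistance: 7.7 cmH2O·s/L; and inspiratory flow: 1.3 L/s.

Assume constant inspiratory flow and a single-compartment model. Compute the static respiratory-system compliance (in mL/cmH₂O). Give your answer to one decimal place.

36.8

Equation of motion (constant flow): PIP = Vt/C + R·V̇ + PEEP.
Vt/C = PIP − R·V̇ − PEEP = 35 − 7.7×1.3 − 11 = 35 − 10.01 − 11 = 13.99 cmH2O.
C = Vt / 13.99 = 515 / 13.99 = 36.812 mL/cmH2O.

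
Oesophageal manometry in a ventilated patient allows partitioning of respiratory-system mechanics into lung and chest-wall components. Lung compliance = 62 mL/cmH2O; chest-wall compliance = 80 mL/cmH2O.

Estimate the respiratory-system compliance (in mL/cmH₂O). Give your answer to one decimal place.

34.9

Lung and chest wall are elastances in series: 1/Crs = 1/CL + 1/Ccw.
1/Crs = 1/62 + 1/80 = 0.02863.
Crs = 34.928 mL/cmH2O.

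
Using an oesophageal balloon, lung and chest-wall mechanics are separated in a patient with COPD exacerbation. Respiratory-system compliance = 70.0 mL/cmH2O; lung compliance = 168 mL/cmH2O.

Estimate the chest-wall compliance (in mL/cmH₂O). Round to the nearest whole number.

120

1/Ccw = 1/Crs − 1/CL.
1/Ccw = 1/70.0 − 1/168 = 0.008333.
Ccw = 120.0 mL/cmH2O.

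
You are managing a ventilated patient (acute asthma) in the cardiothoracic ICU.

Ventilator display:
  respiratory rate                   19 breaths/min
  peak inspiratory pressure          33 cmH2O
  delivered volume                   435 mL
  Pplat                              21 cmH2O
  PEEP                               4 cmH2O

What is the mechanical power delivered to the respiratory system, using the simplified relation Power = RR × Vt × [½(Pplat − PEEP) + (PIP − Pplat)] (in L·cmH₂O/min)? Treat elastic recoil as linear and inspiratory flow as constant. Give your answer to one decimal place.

Per-breath work = Vt × [½(Pplat−PEEP) + (PIP−Pplat)] = 0.435 × [0.5×17.0 + 12.0] = 0.435 × 20.5 = 8.918 L·cmH2O.
Power = 19 × 8.918 = 169.44 L·cmH2O/min.

169.4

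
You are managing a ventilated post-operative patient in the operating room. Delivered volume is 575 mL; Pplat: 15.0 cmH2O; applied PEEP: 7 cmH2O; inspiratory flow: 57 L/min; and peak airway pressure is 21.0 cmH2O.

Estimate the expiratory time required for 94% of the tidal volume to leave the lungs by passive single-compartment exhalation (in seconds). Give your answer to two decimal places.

Flow: 57 L/min ÷ 60 = 0.95 L/s.
R = (PIP − Pplat)/V̇ = (21.0 − 15.0) / 0.95 = 6.0/0.95 = 6.316 cmH2O·s/L.
C = Vt/(Pplat − PEEP) = 575.0 / (15.0 − 7) = 575.0/8.0 = 71.875 mL/cmH2O.
τ = R × C = 6.316 × 0.07188 L/cmH2O = 0.454 s.
t = −τ·ln(1 − 0.94) = −0.454·ln(0.06) = 1.277 s.

1.28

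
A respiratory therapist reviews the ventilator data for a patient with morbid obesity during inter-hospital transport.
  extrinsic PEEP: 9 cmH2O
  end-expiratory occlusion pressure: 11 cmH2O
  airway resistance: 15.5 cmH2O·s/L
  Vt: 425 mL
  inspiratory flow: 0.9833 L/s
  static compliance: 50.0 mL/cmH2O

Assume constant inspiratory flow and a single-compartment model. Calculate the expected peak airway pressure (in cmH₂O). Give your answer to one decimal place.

Total PEEP = 11 cmH2O (set 9 + intrinsic 2); this is the baseline alveolar pressure.
Equation of motion (constant flow): PIP = Vt/C + R·V̇ + PEEP.
PIP = 425/50.0 + 15.5×0.9833 + 11 = 8.5 + 15.241 + 11 = 34.741 cmH2O.

34.7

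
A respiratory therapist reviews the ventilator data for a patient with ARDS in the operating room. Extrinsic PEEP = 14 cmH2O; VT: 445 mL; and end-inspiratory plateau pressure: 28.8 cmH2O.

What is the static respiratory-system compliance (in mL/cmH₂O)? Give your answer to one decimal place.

Cstat = Vt / (Pplat − PEEP) = 445 / (28.8 − 14) = 445 / 14.8 = 30.068 mL/cmH2O.

30.1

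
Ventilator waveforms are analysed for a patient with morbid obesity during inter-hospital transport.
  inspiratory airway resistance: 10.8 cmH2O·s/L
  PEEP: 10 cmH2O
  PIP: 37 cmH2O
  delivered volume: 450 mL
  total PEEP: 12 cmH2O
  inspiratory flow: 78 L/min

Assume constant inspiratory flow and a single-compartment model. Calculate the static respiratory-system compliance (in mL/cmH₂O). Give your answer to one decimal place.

Flow: 78 L/min ÷ 60 = 1.3 L/s.
Total PEEP = 12 cmH2O (set 10 + intrinsic 2); this is the baseline alveolar pressure.
Equation of motion (constant flow): PIP = Vt/C + R·V̇ + PEEP.
Vt/C = PIP − R·V̇ − PEEP = 37 − 10.8×1.3 − 12 = 37 − 14.04 − 12 = 10.96 cmH2O.
C = Vt / 10.96 = 450 / 10.96 = 41.058 mL/cmH2O.

41.1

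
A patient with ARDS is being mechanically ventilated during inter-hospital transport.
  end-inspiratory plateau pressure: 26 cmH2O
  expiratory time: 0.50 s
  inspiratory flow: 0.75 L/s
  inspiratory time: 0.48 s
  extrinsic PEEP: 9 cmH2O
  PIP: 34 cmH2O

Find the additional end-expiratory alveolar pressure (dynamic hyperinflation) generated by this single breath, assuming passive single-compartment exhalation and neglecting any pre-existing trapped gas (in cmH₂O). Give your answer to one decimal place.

Vt = flow × Ti = 0.75 L/s × 0.48 s × 1000 mL/L = 360.0 mL.
R = (PIP − Pplat)/V̇ = (34 − 26) / 0.75 = 8.0/0.75 = 10.667 cmH2O·s/L.
C = Vt/(Pplat − PEEP) = 360.0 / (26 − 9) = 360.0/17.0 = 21.176 mL/cmH2O.
τ = R × C = 10.667 × 0.02118 L/cmH2O = 0.2259 s.
Fraction remaining = e^(−Te/τ) = e^(−0.50/0.2259) = 0.1093; trapped volume = 360.0 × 0.1093 = 39.348 mL.
Additional alveolar pressure from trapping ≈ V_trapped / C = 39.348 / 21.176 = 1.858 cmH2O.

1.9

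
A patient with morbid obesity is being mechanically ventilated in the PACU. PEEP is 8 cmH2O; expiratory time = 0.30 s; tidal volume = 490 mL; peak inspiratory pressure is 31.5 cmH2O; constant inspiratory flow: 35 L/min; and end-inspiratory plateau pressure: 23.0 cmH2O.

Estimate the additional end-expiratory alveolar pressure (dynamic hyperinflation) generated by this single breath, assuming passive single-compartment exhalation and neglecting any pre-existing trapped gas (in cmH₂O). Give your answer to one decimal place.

8.0

Flow: 35 L/min ÷ 60 = 0.5833 L/s.
R = (PIP − Pplat)/V̇ = (31.5 − 23.0) / 0.5833 = 8.5/0.5833 = 14.572 cmH2O·s/L.
C = Vt/(Pplat − PEEP) = 490.0 / (23.0 − 8) = 490.0/15.0 = 32.667 mL/cmH2O.
τ = R × C = 14.572 × 0.03267 L/cmH2O = 0.4761 s.
Fraction remaining = e^(−Te/τ) = e^(−0.30/0.4761) = 0.5325; trapped volume = 490.0 × 0.5325 = 260.93 mL.
Additional alveolar pressure from trapping ≈ V_trapped / C = 260.93 / 32.667 = 7.988 cmH2O.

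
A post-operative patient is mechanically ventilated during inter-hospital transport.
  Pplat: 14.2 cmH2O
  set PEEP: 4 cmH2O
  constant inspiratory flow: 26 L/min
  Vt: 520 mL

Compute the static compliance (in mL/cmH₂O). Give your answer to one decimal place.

Cstat = Vt / (Pplat − PEEP) = 520 / (14.2 − 4) = 520 / 10.2 = 50.98 mL/cmH2O.

51.0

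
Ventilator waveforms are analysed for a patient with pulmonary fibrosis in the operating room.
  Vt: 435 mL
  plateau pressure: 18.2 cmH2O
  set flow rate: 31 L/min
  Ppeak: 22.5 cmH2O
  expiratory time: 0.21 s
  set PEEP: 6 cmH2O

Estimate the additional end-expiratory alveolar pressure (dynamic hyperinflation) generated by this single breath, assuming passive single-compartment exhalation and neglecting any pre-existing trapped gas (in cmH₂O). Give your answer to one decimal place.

Flow: 31 L/min ÷ 60 = 0.5167 L/s.
R = (PIP − Pplat)/V̇ = (22.5 − 18.2) / 0.5167 = 4.3/0.5167 = 8.322 cmH2O·s/L.
C = Vt/(Pplat − PEEP) = 435.0 / (18.2 − 6) = 435.0/12.2 = 35.656 mL/cmH2O.
τ = R × C = 8.322 × 0.03566 L/cmH2O = 0.2968 s.
Fraction remaining = e^(−Te/τ) = e^(−0.21/0.2968) = 0.4929; trapped volume = 435.0 × 0.4929 = 214.41 mL.
Additional alveolar pressure from trapping ≈ V_trapped / C = 214.41 / 35.656 = 6.013 cmH2O.

6.0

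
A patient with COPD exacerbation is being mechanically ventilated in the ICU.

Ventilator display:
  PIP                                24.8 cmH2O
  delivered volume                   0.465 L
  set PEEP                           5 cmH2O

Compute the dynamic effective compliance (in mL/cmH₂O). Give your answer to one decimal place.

23.5

Dynamic compliance = Vt / (PIP − PEEP) = 465 / (24.8 − 5) = 465 / 19.8 = 23.485 mL/cmH2O.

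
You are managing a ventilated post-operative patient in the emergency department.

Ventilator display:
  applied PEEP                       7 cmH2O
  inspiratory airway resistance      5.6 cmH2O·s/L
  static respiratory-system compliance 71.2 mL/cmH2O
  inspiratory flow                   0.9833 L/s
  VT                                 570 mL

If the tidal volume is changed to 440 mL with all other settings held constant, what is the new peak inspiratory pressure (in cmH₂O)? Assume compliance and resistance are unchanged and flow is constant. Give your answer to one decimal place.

PIP = Vt/C + R·V̇ + PEEP (constant-flow equation of motion).
Only the elastic term changes: ΔPIP = ΔVt / C = (440 − 570) / 71.2 = -1.826 cmH2O.
Original PIP = 570/71.2 + 5.6×0.9833 + 7 = 20.512 cmH2O; new PIP = 20.512 + (-1.826) = 18.686 cmH2O.

18.7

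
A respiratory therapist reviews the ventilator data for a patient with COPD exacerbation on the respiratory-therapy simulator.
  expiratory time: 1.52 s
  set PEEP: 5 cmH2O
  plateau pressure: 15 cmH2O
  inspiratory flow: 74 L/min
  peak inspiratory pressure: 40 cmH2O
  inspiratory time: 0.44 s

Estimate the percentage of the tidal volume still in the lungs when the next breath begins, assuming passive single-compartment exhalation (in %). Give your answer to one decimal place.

25.1

Flow: 74 L/min ÷ 60 = 1.2333 L/s.
Vt = flow × Ti = 1.2333 L/s × 0.44 s × 1000 mL/L = 542.65 mL.
R = (PIP − Pplat)/V̇ = (40 − 15) / 1.2333 = 25.0/1.2333 = 20.271 cmH2O·s/L.
C = Vt/(Pplat − PEEP) = 542.65 / (15 − 5) = 542.65/10.0 = 54.265 mL/cmH2O.
τ = R × C = 20.271 × 0.05427 L/cmH2O = 1.1 s.
Fraction remaining at end-expiration = e^(−Te/τ) = e^(−1.52/1.1) = 0.2511 → 25.11%.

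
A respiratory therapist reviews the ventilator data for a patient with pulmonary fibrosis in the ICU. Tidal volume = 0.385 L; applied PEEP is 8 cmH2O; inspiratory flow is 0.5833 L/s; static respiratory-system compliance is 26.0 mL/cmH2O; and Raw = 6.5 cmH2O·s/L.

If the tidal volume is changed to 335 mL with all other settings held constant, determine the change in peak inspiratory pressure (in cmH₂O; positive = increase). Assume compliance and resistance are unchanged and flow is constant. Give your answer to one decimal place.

-1.9

PIP = Vt/C + R·V̇ + PEEP (constant-flow equation of motion).
Only the elastic term changes: ΔPIP = ΔVt / C = (335 − 385) / 26.0 = -1.923 cmH2O.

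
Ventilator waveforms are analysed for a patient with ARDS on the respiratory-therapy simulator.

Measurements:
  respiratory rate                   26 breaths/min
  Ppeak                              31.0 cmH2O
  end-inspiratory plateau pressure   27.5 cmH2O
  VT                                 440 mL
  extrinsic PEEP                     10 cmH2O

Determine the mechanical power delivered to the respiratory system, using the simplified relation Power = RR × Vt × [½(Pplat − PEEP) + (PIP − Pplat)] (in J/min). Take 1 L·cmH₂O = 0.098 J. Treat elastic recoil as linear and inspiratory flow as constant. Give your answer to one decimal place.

13.7

Per-breath work = Vt × [½(Pplat−PEEP) + (PIP−Pplat)] = 0.440 × [0.5×17.5 + 3.5] = 0.440 × 12.25 = 5.39 L·cmH2O.
Power = 26 × 5.39 = 140.14 L·cmH2O/min.
× 0.098 J/(L·cmH2O) → 13.734 J/min.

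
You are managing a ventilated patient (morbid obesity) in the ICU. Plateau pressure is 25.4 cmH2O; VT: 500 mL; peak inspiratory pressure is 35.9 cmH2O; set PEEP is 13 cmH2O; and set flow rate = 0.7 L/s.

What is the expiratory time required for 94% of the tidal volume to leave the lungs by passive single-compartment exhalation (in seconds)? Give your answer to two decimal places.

R = (PIP − Pplat)/V̇ = (35.9 − 25.4) / 0.7 = 10.5/0.7 = 15.0 cmH2O·s/L.
C = Vt/(Pplat − PEEP) = 500.0 / (25.4 − 13) = 500.0/12.4 = 40.323 mL/cmH2O.
τ = R × C = 15.0 × 0.04032 L/cmH2O = 0.6048 s.
t = −τ·ln(1 − 0.94) = −0.6048·ln(0.06) = 1.702 s.

1.70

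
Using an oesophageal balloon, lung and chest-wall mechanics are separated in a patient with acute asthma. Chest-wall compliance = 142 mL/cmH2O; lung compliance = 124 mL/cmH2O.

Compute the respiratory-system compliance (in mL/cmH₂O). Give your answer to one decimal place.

66.2

Lung and chest wall are elastances in series: 1/Crs = 1/CL + 1/Ccw.
1/Crs = 1/124 + 1/142 = 0.01511.
Crs = 66.181 mL/cmH2O.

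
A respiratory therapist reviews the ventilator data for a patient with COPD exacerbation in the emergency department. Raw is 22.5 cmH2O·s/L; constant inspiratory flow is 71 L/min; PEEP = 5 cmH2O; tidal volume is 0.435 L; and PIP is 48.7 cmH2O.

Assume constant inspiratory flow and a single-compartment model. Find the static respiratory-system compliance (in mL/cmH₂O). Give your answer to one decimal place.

25.5

Flow: 71 L/min ÷ 60 = 1.1833 L/s.
Equation of motion (constant flow): PIP = Vt/C + R·V̇ + PEEP.
Vt/C = PIP − R·V̇ − PEEP = 48.7 − 22.5×1.1833 − 5 = 48.7 − 26.624 − 5 = 17.076 cmH2O.
C = Vt / 17.076 = 435 / 17.076 = 25.474 mL/cmH2O.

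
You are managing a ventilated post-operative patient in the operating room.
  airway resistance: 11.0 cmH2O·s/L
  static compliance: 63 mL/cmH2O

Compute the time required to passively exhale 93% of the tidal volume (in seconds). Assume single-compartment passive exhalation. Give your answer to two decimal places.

1.84

τ = R × C = 11.0 × 63 mL/cmH2O = 11.0 × 0.063 L/cmH2O = 0.693 s.
Exhaled fraction f = 1 − e^(−t/τ) → t = −τ·ln(1 − f) = −0.693·ln(0.07) = 1.843 s.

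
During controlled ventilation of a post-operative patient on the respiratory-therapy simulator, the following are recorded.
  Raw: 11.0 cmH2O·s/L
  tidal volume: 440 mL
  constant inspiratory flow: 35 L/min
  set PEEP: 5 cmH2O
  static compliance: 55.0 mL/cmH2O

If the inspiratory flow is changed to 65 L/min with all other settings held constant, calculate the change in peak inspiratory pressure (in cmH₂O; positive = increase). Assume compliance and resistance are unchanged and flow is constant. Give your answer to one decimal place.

5.5

Flow: 35 L/min ÷ 60 = 0.5833 L/s.
New flow: 65 L/min ÷ 60 = 1.0833 L/s.
PIP = Vt/C + R·V̇ + PEEP (constant-flow equation of motion).
Only the resistive term changes: ΔPIP = R × ΔV̇ = 11.0 × (1.0833 − 0.5833) = 11.0 × 0.5 = 5.5 cmH2O.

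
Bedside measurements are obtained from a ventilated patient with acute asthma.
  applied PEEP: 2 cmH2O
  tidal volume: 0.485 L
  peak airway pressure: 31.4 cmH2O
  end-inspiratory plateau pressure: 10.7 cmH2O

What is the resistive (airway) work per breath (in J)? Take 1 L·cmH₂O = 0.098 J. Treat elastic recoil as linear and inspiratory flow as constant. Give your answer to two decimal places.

With constant inspiratory flow the resistive pressure is constant at PIP − Pplat = 31.4 − 10.7 = 20.7 cmH2O, so resistive work = 20.7 × 0.485 = 10.04 L·cmH2O.
× 0.098 J/(L·cmH2O) → 0.9839 J.

0.98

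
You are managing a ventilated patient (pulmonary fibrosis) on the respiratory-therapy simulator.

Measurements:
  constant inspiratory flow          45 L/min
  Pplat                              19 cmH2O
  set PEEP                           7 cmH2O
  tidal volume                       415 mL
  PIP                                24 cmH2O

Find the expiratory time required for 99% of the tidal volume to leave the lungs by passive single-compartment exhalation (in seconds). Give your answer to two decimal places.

1.06

Flow: 45 L/min ÷ 60 = 0.75 L/s.
R = (PIP − Pplat)/V̇ = (24 − 19) / 0.75 = 5.0/0.75 = 6.667 cmH2O·s/L.
C = Vt/(Pplat − PEEP) = 415.0 / (19 − 7) = 415.0/12.0 = 34.583 mL/cmH2O.
τ = R × C = 6.667 × 0.03458 L/cmH2O = 0.2305 s.
t = −τ·ln(1 − 0.99) = −0.2305·ln(0.01) = 1.061 s.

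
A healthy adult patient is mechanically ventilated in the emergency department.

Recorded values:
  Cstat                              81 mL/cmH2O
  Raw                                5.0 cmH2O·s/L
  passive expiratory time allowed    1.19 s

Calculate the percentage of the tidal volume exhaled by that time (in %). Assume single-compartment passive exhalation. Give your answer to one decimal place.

τ = R × C = 5.0 × 81 mL/cmH2O = 5.0 × 0.081 L/cmH2O = 0.405 s.
Passive exhalation: V(t)/V₀ = e^(−t/τ) = e^(−1.19/0.405) = 0.05296.
Fraction exhaled = 1 − 0.05296 = 0.947 → 94.7%.

94.7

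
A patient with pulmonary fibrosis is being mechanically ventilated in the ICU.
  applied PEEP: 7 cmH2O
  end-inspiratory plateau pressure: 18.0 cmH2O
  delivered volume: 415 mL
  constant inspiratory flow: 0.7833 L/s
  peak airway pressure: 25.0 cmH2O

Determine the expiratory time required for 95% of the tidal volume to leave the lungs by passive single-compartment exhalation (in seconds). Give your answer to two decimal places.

1.01

R = (PIP − Pplat)/V̇ = (25.0 − 18.0) / 0.7833 = 7.0/0.7833 = 8.937 cmH2O·s/L.
C = Vt/(Pplat − PEEP) = 415.0 / (18.0 − 7) = 415.0/11.0 = 37.727 mL/cmH2O.
τ = R × C = 8.937 × 0.03773 L/cmH2O = 0.3372 s.
t = −τ·ln(1 − 0.95) = −0.3372·ln(0.05) = 1.01 s.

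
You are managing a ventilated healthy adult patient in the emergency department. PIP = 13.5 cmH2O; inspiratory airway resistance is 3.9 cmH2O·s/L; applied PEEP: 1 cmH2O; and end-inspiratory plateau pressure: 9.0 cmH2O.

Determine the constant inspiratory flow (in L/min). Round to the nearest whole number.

flow = (PIP − Pplat) / Raw = (13.5 − 9.0) / 3.9 = 1.154 L/s × 60 = 69.24 L/min.

69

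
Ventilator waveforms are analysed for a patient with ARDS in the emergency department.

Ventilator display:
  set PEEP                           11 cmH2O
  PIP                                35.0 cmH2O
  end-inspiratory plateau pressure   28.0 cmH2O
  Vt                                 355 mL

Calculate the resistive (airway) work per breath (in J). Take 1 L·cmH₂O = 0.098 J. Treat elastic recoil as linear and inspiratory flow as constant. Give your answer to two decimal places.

0.24

With constant inspiratory flow the resistive pressure is constant at PIP − Pplat = 35.0 − 28.0 = 7.0 cmH2O, so resistive work = 7.0 × 0.355 = 2.485 L·cmH2O.
× 0.098 J/(L·cmH2O) → 0.2435 J.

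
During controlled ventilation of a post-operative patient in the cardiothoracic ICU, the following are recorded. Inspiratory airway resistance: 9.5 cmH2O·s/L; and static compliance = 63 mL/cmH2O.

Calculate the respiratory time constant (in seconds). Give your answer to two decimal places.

0.60

τ = R × C = 9.5 × 63 mL/cmH2O = 9.5 × 0.063 L/cmH2O = 0.5985 s.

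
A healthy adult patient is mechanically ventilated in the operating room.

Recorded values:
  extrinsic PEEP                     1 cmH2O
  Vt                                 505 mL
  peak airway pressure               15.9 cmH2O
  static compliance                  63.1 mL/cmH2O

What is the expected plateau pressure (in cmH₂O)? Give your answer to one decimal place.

Pplat = PEEP + Vt / Cstat = 1 + 505 / 63.1 = 1 + 8.003 = 9.003 cmH2O.

9.0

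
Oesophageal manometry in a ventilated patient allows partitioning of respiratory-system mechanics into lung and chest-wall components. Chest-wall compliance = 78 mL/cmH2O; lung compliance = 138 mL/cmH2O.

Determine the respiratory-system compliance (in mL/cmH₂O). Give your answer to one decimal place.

Lung and chest wall are elastances in series: 1/Crs = 1/CL + 1/Ccw.
1/Crs = 1/138 + 1/78 = 0.02007.
Crs = 49.826 mL/cmH2O.

49.8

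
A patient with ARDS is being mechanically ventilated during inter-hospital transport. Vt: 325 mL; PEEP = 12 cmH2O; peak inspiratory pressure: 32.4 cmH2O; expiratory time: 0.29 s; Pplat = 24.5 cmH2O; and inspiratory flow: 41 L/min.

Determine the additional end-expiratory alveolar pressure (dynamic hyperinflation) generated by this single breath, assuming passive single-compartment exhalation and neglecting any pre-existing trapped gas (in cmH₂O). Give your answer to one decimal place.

Flow: 41 L/min ÷ 60 = 0.6833 L/s.
R = (PIP − Pplat)/V̇ = (32.4 − 24.5) / 0.6833 = 7.9/0.6833 = 11.562 cmH2O·s/L.
C = Vt/(Pplat − PEEP) = 325.0 / (24.5 − 12) = 325.0/12.5 = 26.0 mL/cmH2O.
τ = R × C = 11.562 × 0.026 L/cmH2O = 0.3006 s.
Fraction remaining = e^(−Te/τ) = e^(−0.29/0.3006) = 0.3811; trapped volume = 325.0 × 0.3811 = 123.86 mL.
Additional alveolar pressure from trapping ≈ V_trapped / C = 123.86 / 26.0 = 4.764 cmH2O.

4.8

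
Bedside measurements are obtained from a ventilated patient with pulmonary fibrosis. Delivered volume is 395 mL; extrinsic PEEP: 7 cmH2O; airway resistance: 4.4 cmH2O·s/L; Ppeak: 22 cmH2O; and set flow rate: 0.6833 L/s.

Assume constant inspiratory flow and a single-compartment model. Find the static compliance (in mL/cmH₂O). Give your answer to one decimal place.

Equation of motion (constant flow): PIP = Vt/C + R·V̇ + PEEP.
Vt/C = PIP − R·V̇ − PEEP = 22 − 4.4×0.6833 − 7 = 22 − 3.007 − 7 = 11.993 cmH2O.
C = Vt / 11.993 = 395 / 11.993 = 32.936 mL/cmH2O.

32.9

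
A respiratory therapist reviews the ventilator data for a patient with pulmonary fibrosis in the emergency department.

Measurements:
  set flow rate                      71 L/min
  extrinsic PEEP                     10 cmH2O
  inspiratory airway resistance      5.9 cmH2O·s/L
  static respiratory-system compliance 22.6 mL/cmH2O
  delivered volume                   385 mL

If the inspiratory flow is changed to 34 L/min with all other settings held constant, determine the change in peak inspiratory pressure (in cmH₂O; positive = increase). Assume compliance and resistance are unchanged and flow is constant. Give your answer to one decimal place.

Flow: 71 L/min ÷ 60 = 1.1833 L/s.
New flow: 34 L/min ÷ 60 = 0.5667 L/s.
PIP = Vt/C + R·V̇ + PEEP (constant-flow equation of motion).
Only the resistive term changes: ΔPIP = R × ΔV̇ = 5.9 × (0.5667 − 1.1833) = 5.9 × -0.6166 = -3.638 cmH2O.

-3.6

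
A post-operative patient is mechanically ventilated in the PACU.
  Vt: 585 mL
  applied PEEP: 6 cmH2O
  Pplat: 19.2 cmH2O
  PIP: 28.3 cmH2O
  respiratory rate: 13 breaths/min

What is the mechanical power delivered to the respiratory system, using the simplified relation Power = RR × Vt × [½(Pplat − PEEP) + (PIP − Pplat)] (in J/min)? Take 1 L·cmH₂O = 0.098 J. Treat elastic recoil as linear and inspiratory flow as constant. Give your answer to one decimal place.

Per-breath work = Vt × [½(Pplat−PEEP) + (PIP−Pplat)] = 0.585 × [0.5×13.2 + 9.1] = 0.585 × 15.7 = 9.185 L·cmH2O.
Power = 13 × 9.185 = 119.41 L·cmH2O/min.
× 0.098 J/(L·cmH2O) → 11.702 J/min.

11.7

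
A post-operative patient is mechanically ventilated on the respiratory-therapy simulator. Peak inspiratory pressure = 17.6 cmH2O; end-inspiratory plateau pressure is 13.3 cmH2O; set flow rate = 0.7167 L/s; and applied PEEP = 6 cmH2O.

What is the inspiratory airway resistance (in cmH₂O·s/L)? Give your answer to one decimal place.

6.0

Raw = (PIP − Pplat) / flow = (17.6 − 13.3) / 0.7167 = 4.3 / 0.7167 = 6.0 cmH2O·s/L.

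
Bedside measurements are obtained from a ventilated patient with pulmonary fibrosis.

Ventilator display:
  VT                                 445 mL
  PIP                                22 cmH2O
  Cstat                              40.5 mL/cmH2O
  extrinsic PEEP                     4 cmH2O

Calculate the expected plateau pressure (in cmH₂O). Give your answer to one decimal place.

15.0

Pplat = PEEP + Vt / Cstat = 4 + 445 / 40.5 = 4 + 10.988 = 14.988 cmH2O.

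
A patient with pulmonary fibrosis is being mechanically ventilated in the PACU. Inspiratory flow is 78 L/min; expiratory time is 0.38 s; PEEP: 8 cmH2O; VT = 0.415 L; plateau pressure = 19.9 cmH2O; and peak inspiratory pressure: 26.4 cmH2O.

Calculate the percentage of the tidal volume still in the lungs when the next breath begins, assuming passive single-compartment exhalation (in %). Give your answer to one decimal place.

11.3

Flow: 78 L/min ÷ 60 = 1.3 L/s.
R = (PIP − Pplat)/V̇ = (26.4 − 19.9) / 1.3 = 6.5/1.3 = 5.0 cmH2O·s/L.
C = Vt/(Pplat − PEEP) = 415.0 / (19.9 − 8) = 415.0/11.9 = 34.874 mL/cmH2O.
τ = R × C = 5.0 × 0.03487 L/cmH2O = 0.1744 s.
Fraction remaining at end-expiration = e^(−Te/τ) = e^(−0.38/0.1744) = 0.1132 → 11.32%.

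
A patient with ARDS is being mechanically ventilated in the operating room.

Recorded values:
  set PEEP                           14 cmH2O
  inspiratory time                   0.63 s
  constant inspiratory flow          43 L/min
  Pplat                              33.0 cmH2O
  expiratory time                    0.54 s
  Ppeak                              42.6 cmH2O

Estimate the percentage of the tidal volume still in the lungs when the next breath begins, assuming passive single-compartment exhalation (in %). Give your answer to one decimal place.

Flow: 43 L/min ÷ 60 = 0.7167 L/s.
Vt = flow × Ti = 0.7167 L/s × 0.63 s × 1000 mL/L = 451.52 mL.
R = (PIP − Pplat)/V̇ = (42.6 − 33.0) / 0.7167 = 9.6/0.7167 = 13.395 cmH2O·s/L.
C = Vt/(Pplat − PEEP) = 451.52 / (33.0 − 14) = 451.52/19.0 = 23.764 mL/cmH2O.
τ = R × C = 13.395 × 0.02376 L/cmH2O = 0.3183 s.
Fraction remaining at end-expiration = e^(−Te/τ) = e^(−0.54/0.3183) = 0.1833 → 18.33%.

18.3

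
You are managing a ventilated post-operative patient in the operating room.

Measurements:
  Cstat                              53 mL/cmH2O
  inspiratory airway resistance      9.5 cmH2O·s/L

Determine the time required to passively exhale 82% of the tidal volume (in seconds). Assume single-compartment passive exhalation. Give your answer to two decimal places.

0.86

τ = R × C = 9.5 × 53 mL/cmH2O = 9.5 × 0.053 L/cmH2O = 0.5035 s.
Exhaled fraction f = 1 − e^(−t/τ) → t = −τ·ln(1 − f) = −0.5035·ln(0.18) = 0.8634 s.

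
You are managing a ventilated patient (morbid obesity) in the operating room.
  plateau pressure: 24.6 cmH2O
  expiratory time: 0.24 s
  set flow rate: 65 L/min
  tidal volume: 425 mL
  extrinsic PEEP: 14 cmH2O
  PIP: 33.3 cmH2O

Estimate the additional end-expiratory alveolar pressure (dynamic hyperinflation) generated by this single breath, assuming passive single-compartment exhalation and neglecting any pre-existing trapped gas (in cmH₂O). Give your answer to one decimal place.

5.0

Flow: 65 L/min ÷ 60 = 1.0833 L/s.
R = (PIP − Pplat)/V̇ = (33.3 − 24.6) / 1.0833 = 8.7/1.0833 = 8.031 cmH2O·s/L.
C = Vt/(Pplat − PEEP) = 425.0 / (24.6 − 14) = 425.0/10.6 = 40.094 mL/cmH2O.
τ = R × C = 8.031 × 0.04009 L/cmH2O = 0.322 s.
Fraction remaining = e^(−Te/τ) = e^(−0.24/0.322) = 0.4746; trapped volume = 425.0 × 0.4746 = 201.71 mL.
Additional alveolar pressure from trapping ≈ V_trapped / C = 201.71 / 40.094 = 5.031 cmH2O.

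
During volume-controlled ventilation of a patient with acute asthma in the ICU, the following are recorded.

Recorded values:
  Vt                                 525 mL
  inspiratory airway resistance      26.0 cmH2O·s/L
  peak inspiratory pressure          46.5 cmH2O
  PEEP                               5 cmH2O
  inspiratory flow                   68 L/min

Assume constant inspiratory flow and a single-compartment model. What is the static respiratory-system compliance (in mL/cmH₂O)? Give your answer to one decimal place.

43.6

Flow: 68 L/min ÷ 60 = 1.1333 L/s.
Equation of motion (constant flow): PIP = Vt/C + R·V̇ + PEEP.
Vt/C = PIP − R·V̇ − PEEP = 46.5 − 26.0×1.1333 − 5 = 46.5 − 29.466 − 5 = 12.034 cmH2O.
C = Vt / 12.034 = 525 / 12.034 = 43.626 mL/cmH2O.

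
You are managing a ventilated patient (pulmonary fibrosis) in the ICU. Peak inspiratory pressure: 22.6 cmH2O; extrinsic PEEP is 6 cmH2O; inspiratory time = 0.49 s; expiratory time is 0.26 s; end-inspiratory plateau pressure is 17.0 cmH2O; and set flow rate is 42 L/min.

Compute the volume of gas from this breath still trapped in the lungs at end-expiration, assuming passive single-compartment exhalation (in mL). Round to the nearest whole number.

121

Flow: 42 L/min ÷ 60 = 0.7 L/s.
Vt = flow × Ti = 0.7 L/s × 0.49 s × 1000 mL/L = 343.0 mL.
R = (PIP − Pplat)/V̇ = (22.6 − 17.0) / 0.7 = 5.6/0.7 = 8.0 cmH2O·s/L.
C = Vt/(Pplat − PEEP) = 343.0 / (17.0 − 6) = 343.0/11.0 = 31.182 mL/cmH2O.
τ = R × C = 8.0 × 0.03118 L/cmH2O = 0.2494 s.
Fraction remaining = e^(−Te/τ) = e^(−0.26/0.2494) = 0.3526.
Trapped volume = 343.0 × 0.3526 = 120.94 mL.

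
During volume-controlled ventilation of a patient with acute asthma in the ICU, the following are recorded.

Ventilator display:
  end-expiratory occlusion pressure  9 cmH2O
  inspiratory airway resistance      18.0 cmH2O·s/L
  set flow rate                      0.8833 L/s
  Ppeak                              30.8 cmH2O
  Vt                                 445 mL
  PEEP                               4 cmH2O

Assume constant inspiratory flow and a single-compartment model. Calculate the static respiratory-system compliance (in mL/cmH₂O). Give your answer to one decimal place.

Total PEEP = 9 cmH2O (set 4 + intrinsic 5); this is the baseline alveolar pressure.
Equation of motion (constant flow): PIP = Vt/C + R·V̇ + PEEP.
Vt/C = PIP − R·V̇ − PEEP = 30.8 − 18.0×0.8833 − 9 = 30.8 − 15.899 − 9 = 5.901 cmH2O.
C = Vt / 5.901 = 445 / 5.901 = 75.411 mL/cmH2O.

75.4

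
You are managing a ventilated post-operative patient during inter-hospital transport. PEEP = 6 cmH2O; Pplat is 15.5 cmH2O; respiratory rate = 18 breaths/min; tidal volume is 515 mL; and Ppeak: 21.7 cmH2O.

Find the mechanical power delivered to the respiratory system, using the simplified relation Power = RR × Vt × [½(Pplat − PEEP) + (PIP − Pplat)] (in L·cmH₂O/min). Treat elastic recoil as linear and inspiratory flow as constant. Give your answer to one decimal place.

101.5

Per-breath work = Vt × [½(Pplat−PEEP) + (PIP−Pplat)] = 0.515 × [0.5×9.5 + 6.2] = 0.515 × 10.95 = 5.639 L·cmH2O.
Power = 18 × 5.639 = 101.5 L·cmH2O/min.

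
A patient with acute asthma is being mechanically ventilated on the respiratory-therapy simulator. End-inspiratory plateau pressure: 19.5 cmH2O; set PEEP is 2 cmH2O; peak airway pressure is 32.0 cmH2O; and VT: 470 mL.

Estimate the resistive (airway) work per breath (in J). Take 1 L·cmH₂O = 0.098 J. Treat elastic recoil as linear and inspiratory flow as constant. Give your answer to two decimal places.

With constant inspiratory flow the resistive pressure is constant at PIP − Pplat = 32.0 − 19.5 = 12.5 cmH2O, so resistive work = 12.5 × 0.470 = 5.875 L·cmH2O.
× 0.098 J/(L·cmH2O) → 0.5758 J.

0.58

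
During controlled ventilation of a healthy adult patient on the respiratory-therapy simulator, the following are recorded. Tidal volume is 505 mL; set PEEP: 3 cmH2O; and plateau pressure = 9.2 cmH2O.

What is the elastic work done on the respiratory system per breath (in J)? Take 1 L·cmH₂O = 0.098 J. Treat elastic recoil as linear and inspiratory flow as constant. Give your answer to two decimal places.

Elastic work ≈ ½ × (Pplat − PEEP) × Vt = 0.5 × (9.2 − 3) × 0.505 L = 0.5 × 6.2 × 0.505 = 1.566 L·cmH2O.
× 0.098 J/(L·cmH2O) → 0.1535 J.

0.15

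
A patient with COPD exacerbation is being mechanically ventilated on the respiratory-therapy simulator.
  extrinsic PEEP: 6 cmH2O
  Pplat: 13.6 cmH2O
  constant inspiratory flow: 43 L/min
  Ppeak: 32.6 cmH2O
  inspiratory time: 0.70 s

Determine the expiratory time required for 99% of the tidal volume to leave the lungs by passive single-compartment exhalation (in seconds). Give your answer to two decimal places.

8.06

Flow: 43 L/min ÷ 60 = 0.7167 L/s.
Vt = flow × Ti = 0.7167 L/s × 0.70 s × 1000 mL/L = 501.69 mL.
R = (PIP − Pplat)/V̇ = (32.6 − 13.6) / 0.7167 = 19.0/0.7167 = 26.51 cmH2O·s/L.
C = Vt/(Pplat − PEEP) = 501.69 / (13.6 − 6) = 501.69/7.6 = 66.012 mL/cmH2O.
τ = R × C = 26.51 × 0.06601 L/cmH2O = 1.75 s.
t = −τ·ln(1 − 0.99) = −1.75·ln(0.01) = 8.059 s.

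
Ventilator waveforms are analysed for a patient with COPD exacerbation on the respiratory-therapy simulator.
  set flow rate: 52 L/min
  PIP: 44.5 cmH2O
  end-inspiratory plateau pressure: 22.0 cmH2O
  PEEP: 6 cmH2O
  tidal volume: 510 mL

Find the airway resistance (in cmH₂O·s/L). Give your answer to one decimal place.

Flow: 52 L/min ÷ 60 = 0.8667 L/s.
Raw = (PIP − Pplat) / flow = (44.5 − 22.0) / 0.8667 = 22.5 / 0.8667 = 25.961 cmH2O·s/L.

26.0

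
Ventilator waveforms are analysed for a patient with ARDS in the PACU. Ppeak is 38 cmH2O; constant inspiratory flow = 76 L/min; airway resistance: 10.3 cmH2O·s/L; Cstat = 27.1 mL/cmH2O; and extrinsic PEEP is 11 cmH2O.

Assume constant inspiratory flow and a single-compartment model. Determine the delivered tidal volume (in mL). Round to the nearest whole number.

378

Flow: 76 L/min ÷ 60 = 1.2667 L/s.
Equation of motion (constant flow): PIP = Vt/C + R·V̇ + PEEP.
Vt/C = PIP − R·V̇ − PEEP = 38 − 13.047 − 11 = 13.953 cmH2O.
Vt = C × 13.953 = 27.1 × 13.953 = 378.13 mL.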